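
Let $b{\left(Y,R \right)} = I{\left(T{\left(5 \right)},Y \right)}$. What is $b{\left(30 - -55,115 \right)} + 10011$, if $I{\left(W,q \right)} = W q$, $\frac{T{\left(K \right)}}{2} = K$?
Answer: $10861$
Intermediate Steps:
$T{\left(K \right)} = 2 K$
$b{\left(Y,R \right)} = 10 Y$ ($b{\left(Y,R \right)} = 2 \cdot 5 Y = 10 Y$)
$b{\left(30 - -55,115 \right)} + 10011 = 10 \left(30 - -55\right) + 10011 = 10 \left(30 + 55\right) + 10011 = 10 \cdot 85 + 10011 = 850 + 10011 = 10861$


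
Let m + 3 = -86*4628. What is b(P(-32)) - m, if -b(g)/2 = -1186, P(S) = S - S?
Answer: 400383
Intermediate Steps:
P(S) = 0
b(g) = 2372 (b(g) = -2*(-1186) = 2372)
m = -398011 (m = -3 - 86*4628 = -3 - 398008 = -398011)
b(P(-32)) - m = 2372 - 1*(-398011) = 2372 + 398011 = 400383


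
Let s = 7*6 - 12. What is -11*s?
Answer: -330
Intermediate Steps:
s = 30 (s = 42 - 12 = 30)
-11*s = -11*30 = -330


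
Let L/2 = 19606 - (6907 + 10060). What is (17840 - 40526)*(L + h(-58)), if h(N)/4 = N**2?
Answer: -424999524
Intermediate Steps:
h(N) = 4*N**2
L = 5278 (L = 2*(19606 - (6907 + 10060)) = 2*(19606 - 1*16967) = 2*(19606 - 16967) = 2*2639 = 5278)
(17840 - 40526)*(L + h(-58)) = (17840 - 40526)*(5278 + 4*(-58)**2) = -22686*(5278 + 4*3364) = -22686*(5278 + 13456) = -22686*18734 = -424999524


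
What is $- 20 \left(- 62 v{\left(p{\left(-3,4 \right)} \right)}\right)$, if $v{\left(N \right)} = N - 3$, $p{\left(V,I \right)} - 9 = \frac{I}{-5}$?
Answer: $6448$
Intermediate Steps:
$p{\left(V,I \right)} = 9 - \frac{I}{5}$ ($p{\left(V,I \right)} = 9 + \frac{I}{-5} = 9 + I \left(- \frac{1}{5}\right) = 9 - \frac{I}{5}$)
$v{\left(N \right)} = -3 + N$
$- 20 \left(- 62 v{\left(p{\left(-3,4 \right)} \right)}\right) = - 20 \left(- 62 \left(-3 + \left(9 - \frac{4}{5}\right)\right)\right) = - 20 \left(- 62 \left(-3 + \frac{41}{5}\right)\right) = - 20 \left(\left(-62\right) \frac{26}{5}\right) = \left(-20\right) \left(- \frac{1612}{5}\right) = 6448$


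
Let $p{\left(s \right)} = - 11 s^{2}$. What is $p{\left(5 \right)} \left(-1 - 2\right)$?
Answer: $825$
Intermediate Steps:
$p{\left(5 \right)} \left(-1 - 2\right) = - 11 \cdot 5^{2} \left(-1 - 2\right) = \left(-11\right) 25 \left(-1 - 2\right) = \left(-275\right) \left(-3\right) = 825$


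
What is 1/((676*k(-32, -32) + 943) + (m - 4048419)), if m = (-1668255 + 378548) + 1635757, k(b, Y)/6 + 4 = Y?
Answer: -1/3847442 ≈ -2.5991e-7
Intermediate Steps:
k(b, Y) = -24 + 6*Y
m = 346050 (m = -1289707 + 1635757 = 346050)
1/((676*k(-32, -32) + 943) + (m - 4048419)) = 1/((676*(-24 + 6*(-32)) + 943) + (346050 - 4048419)) = 1/((676*(-24 - 192) + 943) - 3702369) = 1/((676*(-216) + 943) - 3702369) = 1/((-146016 + 943) - 3702369) = 1/(-145073 - 3702369) = 1/(-3847442) = -1/3847442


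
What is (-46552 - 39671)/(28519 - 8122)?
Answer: -28741/6799 ≈ -4.2272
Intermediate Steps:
(-46552 - 39671)/(28519 - 8122) = -86223/20397 = -86223*1/20397 = -28741/6799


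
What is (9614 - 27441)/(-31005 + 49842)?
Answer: -17827/18837 ≈ -0.94638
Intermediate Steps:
(9614 - 27441)/(-31005 + 49842) = -17827/18837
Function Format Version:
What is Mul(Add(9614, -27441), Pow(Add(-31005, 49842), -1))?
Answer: Rational(-17827, 18837) ≈ -0.94638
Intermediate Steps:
Mul(Add(9614, -27441), Pow(Add(-31005, 49842), -1)) = Mul(-17827, Pow(18837, -1)) = Mul(-17827, Rational(1, 18837)) = Rational(-17827, 18837)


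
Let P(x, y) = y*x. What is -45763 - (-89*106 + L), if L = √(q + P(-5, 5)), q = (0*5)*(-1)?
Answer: -36329 - 5*I ≈ -36329.0 - 5.0*I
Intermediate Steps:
P(x, y) = x*y
q = 0 (q = 0*(-1) = 0)
L = 5*I (L = √(0 - 5*5) = √(0 - 25) = √(-25) = 5*I ≈ 5.0*I)
-45763 - (-89*106 + L) = -45763 - (-89*106 + 5*I) = -45763 - (-9434 + 5*I) = -45763 + (9434 - 5*I) = -36329 - 5*I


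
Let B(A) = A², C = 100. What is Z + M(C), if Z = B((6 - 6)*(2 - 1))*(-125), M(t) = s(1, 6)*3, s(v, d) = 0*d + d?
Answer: 18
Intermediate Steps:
s(v, d) = d (s(v, d) = 0 + d = d)
M(t) = 18 (M(t) = 6*3 = 18)
Z = 0 (Z = ((6 - 6)*(2 - 1))²*(-125) = (0*1)²*(-125) = 0²*(-125) = 0*(-125) = 0)
Z + M(C) = 0 + 18 = 18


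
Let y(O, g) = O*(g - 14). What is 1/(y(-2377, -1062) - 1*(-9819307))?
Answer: 1/12376959 ≈ 8.0795e-8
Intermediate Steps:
y(O, g) = O*(-14 + g)
1/(y(-2377, -1062) - 1*(-9819307)) = 1/(-2377*(-14 - 1062) - 1*(-9819307)) = 1/(-2377*(-1076) + 9819307) = 1/(2557652 + 9819307) = 1/12376959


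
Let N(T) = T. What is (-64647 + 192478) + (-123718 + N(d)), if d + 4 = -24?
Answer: 4085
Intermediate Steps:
d = -28 (d = -4 - 24 = -28)
(-64647 + 192478) + (-123718 + N(d)) = (-64647 + 192478) + (-123718 - 28) = 127831 - 123746 = 4085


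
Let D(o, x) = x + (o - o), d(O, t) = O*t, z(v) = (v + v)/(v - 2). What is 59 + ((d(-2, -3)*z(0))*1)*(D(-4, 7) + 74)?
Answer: 59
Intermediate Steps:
z(v) = 2*v/(-2 + v) (z(v) = (2*v)/(-2 + v) = 2*v/(-2 + v))
D(o, x) = x (D(o, x) = x + 0 = x)
59 + ((d(-2, -3)*z(0))*1)*(D(-4, 7) + 74) = 59 + (((-2*(-3))*(2*0/(-2 + 0)))*1)*(7 + 74) = 59 + ((6*(2*0/(-2)))*1)*81 = 59 + ((6*(2*0*(-½)))*1)*81 = 59 + ((6*0)*1)*81 = 59 + (0*1)*81 = 59 + 0*81 = 59 + 0 = 59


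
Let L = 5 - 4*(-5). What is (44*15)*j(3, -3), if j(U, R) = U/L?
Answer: 396/5 ≈ 79.200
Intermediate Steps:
L = 25 (L = 5 + 20 = 25)
j(U, R) = U/25
(44*15)*j(3, -3) = (44*15)*((1/25)*3) = 660*(3/25) = 396/5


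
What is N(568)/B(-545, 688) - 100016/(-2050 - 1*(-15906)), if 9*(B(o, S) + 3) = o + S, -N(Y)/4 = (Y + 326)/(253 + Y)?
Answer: -155797895/20618594 ≈ -7.5562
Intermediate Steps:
N(Y) = -4*(326 + Y)/(253 + Y) (N(Y) = -4*(Y + 326)/(253 + Y) = -4*(326 + Y)/(253 + Y))
B(o, S) = -3 + S/9 + o/9 (B(o, S) = -3 + (o + S)/9 = -3 + (S + o)/9 = -3 + (S/9 + o/9) = -3 + S/9 + o/9)
N(568)/B(-545, 688) - 100016/(-2050 - 1*(-15906)) = (4*(-326 - 1*568)/(253 + 568))/(-3 + (1/9)*688 + (1/9)*(-545)) - 100016/(-2050 - 1*(-15906)) = (4*(-326 - 568)/821)/(-3 + 688/9 - 545/9) - 100016/(-2050 + 15906) = (4*(1/821)*(-894))/(116/9) - 100016/13856 = -3576/821*9/116 - 100016*1/13856 = -8046/23809 - 6251/866 = -155797895/20618594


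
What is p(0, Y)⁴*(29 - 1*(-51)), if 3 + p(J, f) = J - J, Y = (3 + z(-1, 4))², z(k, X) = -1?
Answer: 6480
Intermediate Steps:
Y = 4 (Y = (3 - 1)² = 2² = 4)
p(J, f) = -3 (p(J, f) = -3 + (J - J) = -3 + 0 = -3)
p(0, Y)⁴*(29 - 1*(-51)) = (-3)⁴*(29 - 1*(-51)) = 81*(29 + 51) = 81*80 = 6480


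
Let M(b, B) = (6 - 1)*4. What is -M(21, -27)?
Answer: -20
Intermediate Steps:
M(b, B) = 20 (M(b, B) = 5*4 = 20)
-M(21, -27) = -1*20 = -20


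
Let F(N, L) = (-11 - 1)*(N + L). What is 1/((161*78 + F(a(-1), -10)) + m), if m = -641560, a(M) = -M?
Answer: -1/628894 ≈ -1.5901e-6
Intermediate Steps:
F(N, L) = -12*L - 12*N (F(N, L) = -12*(L + N) = -12*L - 12*N)
1/((161*78 + F(a(-1), -10)) + m) = 1/((161*78 + (-12*(-10) - (-12)*(-1))) - 641560) = 1/((12558 + (120 - 12*1)) - 641560) = 1/((12558 + (120 - 12)) - 641560) = 1/((12558 + 108) - 641560) = 1/(12666 - 641560) = 1/(-628894) = -1/628894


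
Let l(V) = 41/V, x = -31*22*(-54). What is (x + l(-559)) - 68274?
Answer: -17578355/559 ≈ -31446.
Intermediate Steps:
x = 36828 (x = -682*(-54) = 36828)
(x + l(-559)) - 68274 = (36828 + 41/(-559)) - 68274 = (36828 + 41*(-1/559)) - 68274 = (36828 - 41/559) - 68274 = 20586811/559 - 68274 = -17578355/559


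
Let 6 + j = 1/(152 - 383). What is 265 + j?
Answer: 59828/231 ≈ 259.00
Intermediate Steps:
j = -1387/231 (j = -6 + 1/(152 - 383) = -6 + 1/(-231) = -6 - 1/231 = -1387/231 ≈ -6.0043)
265 + j = 265 - 1387/231 = 59828/231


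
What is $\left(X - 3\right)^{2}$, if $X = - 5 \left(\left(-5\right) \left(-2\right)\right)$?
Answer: $2809$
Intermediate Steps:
$X = -50$ ($X = \left(-5\right) 10 = -50$)
$\left(X - 3\right)^{2} = \left(-50 - 3\right)^{2} = \left(-53\right)^{2} = 2809$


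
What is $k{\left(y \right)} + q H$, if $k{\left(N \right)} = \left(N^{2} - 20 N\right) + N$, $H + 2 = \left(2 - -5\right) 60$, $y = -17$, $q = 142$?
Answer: $59968$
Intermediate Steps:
$H = 418$ ($H = -2 + \left(2 - -5\right) 60 = -2 + \left(2 + 5\right) 60 = -2 + 7 \cdot 60 = -2 + 420 = 418$)
$k{\left(N \right)} = N^{2} - 19 N$
$k{\left(y \right)} + q H = - 17 \left(-19 - 17\right) + 142 \cdot 418 = \left(-17\right) \left(-36\right) + 59356 = 612 + 59356 = 59968$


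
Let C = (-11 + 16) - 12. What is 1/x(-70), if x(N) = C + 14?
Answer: 1/7 ≈ 0.14286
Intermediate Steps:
C = -7 (C = 5 - 12 = -7)
x(N) = 7 (x(N) = -7 + 14 = 7)
1/x(-70) = 1/7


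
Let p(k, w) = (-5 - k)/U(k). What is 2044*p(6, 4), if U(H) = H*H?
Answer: -5621/9 ≈ -624.56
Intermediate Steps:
U(H) = H²
p(k, w) = (-5 - k)/k² (p(k, w) = (-5 - k)/(k²) = (-5 - k)/k²)
2044*p(6, 4) = 2044*((-5 - 1*6)/6²) = 2044*((-5 - 6)/36) = 2044*((1/36)*(-11)) = 2044*(-11/36) = -5621/9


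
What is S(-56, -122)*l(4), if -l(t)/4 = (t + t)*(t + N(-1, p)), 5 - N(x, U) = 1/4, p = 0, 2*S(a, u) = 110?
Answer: -15400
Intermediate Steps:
S(a, u) = 55 (S(a, u) = (½)*110 = 55)
N(x, U) = 19/4 (N(x, U) = 5 - 1/4 = 5 - 1*¼ = 5 - ¼ = 19/4)
l(t) = -8*t*(19/4 + t) (l(t) = -4*(t + t)*(t + 19/4) = -4*2*t*(19/4 + t) = -8*t*(19/4 + t))
S(-56, -122)*l(4) = 55*(-2*4*(19 + 4*4)) = 55*(-2*4*(19 + 16)) = 55*(-2*4*35) = 55*(-280) = -15400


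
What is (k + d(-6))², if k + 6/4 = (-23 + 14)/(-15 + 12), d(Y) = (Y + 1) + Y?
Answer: 361/4 ≈ 90.250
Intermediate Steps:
d(Y) = 1 + 2*Y (d(Y) = (1 + Y) + Y = 1 + 2*Y)
k = 3/2 (k = -3/2 + (-23 + 14)/(-15 + 12) = -3/2 - 9/(-3) = -3/2 - 9*(-⅓) = -3/2 + 3 = 3/2 ≈ 1.5000)
(k + d(-6))² = (3/2 + (1 + 2*(-6)))² = (3/2 + (1 - 12))² = (3/2 - 11)² = (-19/2)² = 361/4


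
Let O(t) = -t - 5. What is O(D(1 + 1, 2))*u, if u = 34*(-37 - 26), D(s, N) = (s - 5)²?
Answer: 29988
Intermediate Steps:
D(s, N) = (-5 + s)²
u = -2142 (u = 34*(-63) = -2142)
O(t) = -5 - t
O(D(1 + 1, 2))*u = (-5 - (-5 + (1 + 1))²)*(-2142) = (-5 - (-5 + 2)²)*(-2142) = (-5 - 1*(-3)²)*(-2142) = (-5 - 1*9)*(-2142) = (-5 - 9)*(-2142) = -14*(-2142) = 29988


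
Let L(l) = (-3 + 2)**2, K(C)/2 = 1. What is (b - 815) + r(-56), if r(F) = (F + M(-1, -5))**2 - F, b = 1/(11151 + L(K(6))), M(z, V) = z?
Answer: 27768481/11152 ≈ 2490.0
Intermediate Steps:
K(C) = 2 (K(C) = 2*1 = 2)
L(l) = 1 (L(l) = (-1)**2 = 1)
b = 1/11152 (b = 1/(11151 + 1) = 1/11152 ≈ 8.9670e-5)
r(F) = (-1 + F)**2 - F (r(F) = (F - 1)**2 - F = (-1 + F)**2 - F)
(b - 815) + r(-56) = (1/11152 - 815) + ((-1 - 56)**2 - 1*(-56)) = -9088879/11152 + ((-57)**2 + 56) = -9088879/11152 + (3249 + 56) = -9088879/11152 + 3305 = 27768481/11152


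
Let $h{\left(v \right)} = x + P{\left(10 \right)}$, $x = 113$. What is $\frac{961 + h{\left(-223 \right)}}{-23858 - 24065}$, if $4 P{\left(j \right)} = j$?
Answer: $- \frac{2153}{95846} \approx -0.022463$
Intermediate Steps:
$P{\left(j \right)} = \frac{j}{4}$
$h{\left(v \right)} = \frac{231}{2}$ ($h{\left(v \right)} = 113 + \frac{1}{4} \cdot 10 = 113 + \frac{5}{2} = \frac{231}{2}$)
$\frac{961 + h{\left(-223 \right)}}{-23858 - 24065} = \frac{961 + \frac{231}{2}}{-23858 - 24065} = \frac{2153}{2 \left(-47923\right)} = \frac{2153}{2} \left(- \frac{1}{47923}\right) = - \frac{2153}{95846}$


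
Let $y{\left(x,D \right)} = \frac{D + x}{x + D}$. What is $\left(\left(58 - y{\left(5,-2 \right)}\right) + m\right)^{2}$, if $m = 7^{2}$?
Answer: $11236$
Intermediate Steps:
$y{\left(x,D \right)} = 1$ ($y{\left(x,D \right)} = \frac{D + x}{D + x} = 1$)
$m = 49$
$\left(\left(58 - y{\left(5,-2 \right)}\right) + m\right)^{2} = \left(\left(58 - 1\right) + 49\right)^{2} = \left(57 + 49\right)^{2} = 106^{2} = 11236$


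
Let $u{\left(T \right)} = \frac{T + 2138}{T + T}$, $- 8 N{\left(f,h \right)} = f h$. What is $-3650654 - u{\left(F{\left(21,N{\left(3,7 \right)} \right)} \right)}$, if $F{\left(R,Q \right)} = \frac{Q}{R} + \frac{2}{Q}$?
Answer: $- \frac{1087535857}{298} \approx -3.6494 \cdot 10^{6}$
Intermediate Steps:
$N{\left(f,h \right)} = - \frac{f h}{8}$
$F{\left(R,Q \right)} = \frac{2}{Q} + \frac{Q}{R}$
$u{\left(T \right)} = \frac{2138 + T}{2 T}$
$-3650654 - u{\left(F{\left(21,N{\left(3,7 \right)} \right)} \right)} = -3650654 - \frac{2138 + \left(\frac{2}{\left(- \frac{1}{8}\right) 3 \cdot 7} + \frac{\left(- \frac{1}{8}\right) 3 \cdot 7}{21}\right)}{2 \left(\frac{2}{\left(- \frac{1}{8}\right) 3 \cdot 7} + \frac{\left(- \frac{1}{8}\right) 3 \cdot 7}{21}\right)} = -3650654 - \frac{2138 + \left(\frac{2}{- \frac{21}{8}} - \frac{1}{8}\right)}{2 \left(\frac{2}{- \frac{21}{8}} - \frac{1}{8}\right)} = -3650654 - \frac{2138 + \left(2 \left(- \frac{8}{21}\right) - \frac{1}{8}\right)}{2 \left(2 \left(- \frac{8}{21}\right) - \frac{1}{8}\right)} = -3650654 - \frac{2138 - \frac{149}{168}}{2 \left(- \frac{16}{21} - \frac{1}{8}\right)} = -3650654 - \frac{2138 - \frac{149}{168}}{2 \left(- \frac{149}{168}\right)} = -3650654 - \frac{1}{2} \left(- \frac{168}{149}\right) \frac{359035}{168} = -3650654 - - \frac{359035}{298} = -3650654 + \frac{359035}{298} = - \frac{1087535857}{298}$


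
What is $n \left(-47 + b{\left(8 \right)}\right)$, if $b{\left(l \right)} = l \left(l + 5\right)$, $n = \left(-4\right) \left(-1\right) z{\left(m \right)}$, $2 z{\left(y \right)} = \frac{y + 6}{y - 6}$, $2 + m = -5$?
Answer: $\frac{114}{13} \approx 8.7692$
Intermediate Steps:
$m = -7$ ($m = -2 - 5 = -7$)
$z{\left(y \right)} = \frac{6 + y}{2 \left(-6 + y\right)}$ ($z{\left(y \right)} = \frac{\left(y + 6\right) \frac{1}{y - 6}}{2} = \frac{\left(6 + y\right) \frac{1}{-6 + y}}{2} = \frac{\frac{1}{-6 + y} \left(6 + y\right)}{2} = \frac{6 + y}{2 \left(-6 + y\right)}$)
$n = \frac{2}{13}$ ($n = \left(-4\right) \left(-1\right) \frac{6 - 7}{2 \left(-6 - 7\right)} = 4 \cdot \frac{1}{2} \frac{1}{-13} \left(-1\right) = 4 \cdot \frac{1}{2} \left(- \frac{1}{13}\right) \left(-1\right) = 4 \cdot \frac{1}{26} = \frac{2}{13} \approx 0.15385$)
$b{\left(l \right)} = l \left(5 + l\right)$
$n \left(-47 + b{\left(8 \right)}\right) = \frac{2 \left(-47 + 8 \left(5 + 8\right)\right)}{13} = \frac{2 \left(-47 + 8 \cdot 13\right)}{13} = \frac{2 \left(-47 + 104\right)}{13} = \frac{2}{13} \cdot 57 = \frac{114}{13}$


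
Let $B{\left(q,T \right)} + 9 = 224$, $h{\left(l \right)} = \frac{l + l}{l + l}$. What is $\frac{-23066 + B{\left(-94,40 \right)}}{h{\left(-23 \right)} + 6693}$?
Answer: $- \frac{22851}{6694} \approx -3.4137$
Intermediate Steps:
$h{\left(l \right)} = 1$ ($h{\left(l \right)} = \frac{2 l}{2 l} = 2 l \frac{1}{2 l} = 1$)
$B{\left(q,T \right)} = 215$ ($B{\left(q,T \right)} = -9 + 224 = 215$)
$\frac{-23066 + B{\left(-94,40 \right)}}{h{\left(-23 \right)} + 6693} = \frac{-23066 + 215}{1 + 6693} = - \frac{22851}{6694}$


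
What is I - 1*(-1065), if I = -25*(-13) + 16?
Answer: 1406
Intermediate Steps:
I = 341 (I = 325 + 16 = 341)
I - 1*(-1065) = 341 - 1*(-1065) = 341 + 1065 = 1406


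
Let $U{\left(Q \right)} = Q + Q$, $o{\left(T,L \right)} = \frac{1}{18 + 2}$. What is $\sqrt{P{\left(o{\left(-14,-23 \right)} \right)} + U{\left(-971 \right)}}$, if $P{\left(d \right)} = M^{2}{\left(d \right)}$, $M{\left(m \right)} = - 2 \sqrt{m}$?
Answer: $\frac{i \sqrt{48545}}{5} \approx 44.066 i$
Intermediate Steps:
$o{\left(T,L \right)} = \frac{1}{20}$
$U{\left(Q \right)} = 2 Q$
$P{\left(d \right)} = 4 d$ ($P{\left(d \right)} = \left(- 2 \sqrt{d}\right)^{2} = 4 d$)
$\sqrt{P{\left(o{\left(-14,-23 \right)} \right)} + U{\left(-971 \right)}} = \sqrt{4 \cdot \frac{1}{20} + 2 \left(-971\right)} = \sqrt{\frac{1}{5} - 1942} = \sqrt{- \frac{9709}{5}} = \frac{i \sqrt{48545}}{5}$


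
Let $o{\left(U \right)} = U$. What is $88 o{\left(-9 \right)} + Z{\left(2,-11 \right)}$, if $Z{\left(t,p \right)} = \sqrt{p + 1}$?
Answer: $-792 + i \sqrt{10} \approx -792.0 + 3.1623 i$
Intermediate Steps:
$Z{\left(t,p \right)} = \sqrt{1 + p}$
$88 o{\left(-9 \right)} + Z{\left(2,-11 \right)} = 88 \left(-9\right) + \sqrt{1 - 11} = -792 + \sqrt{-10} = -792 + i \sqrt{10}$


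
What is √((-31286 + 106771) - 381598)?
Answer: I*√306113 ≈ 553.27*I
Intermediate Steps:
√((-31286 + 106771) - 381598) = √(75485 - 381598) = √(-306113) = I*√306113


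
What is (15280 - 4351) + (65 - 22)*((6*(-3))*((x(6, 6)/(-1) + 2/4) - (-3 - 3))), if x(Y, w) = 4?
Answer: 8994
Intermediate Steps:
(15280 - 4351) + (65 - 22)*((6*(-3))*((x(6, 6)/(-1) + 2/4) - (-3 - 3))) = (15280 - 4351) + (65 - 22)*((6*(-3))*((4/(-1) + 2/4) - (-3 - 3))) = 10929 + 43*(-18*((4*(-1) + 2*(¼)) - 1*(-6))) = 10929 + 43*(-18*((-4 + ½) + 6)) = 10929 + 43*(-18*(-7/2 + 6)) = 10929 + 43*(-18*5/2) = 10929 + 43*(-45) = 10929 - 1935 = 8994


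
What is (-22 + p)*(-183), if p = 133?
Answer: -20313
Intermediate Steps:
(-22 + p)*(-183) = (-22 + 133)*(-183) = 111*(-183) = -20313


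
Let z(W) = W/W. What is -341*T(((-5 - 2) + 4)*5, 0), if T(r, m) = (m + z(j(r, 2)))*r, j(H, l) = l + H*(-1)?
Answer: 5115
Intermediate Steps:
j(H, l) = l - H
z(W) = 1
T(r, m) = r*(1 + m) (T(r, m) = (m + 1)*r = (1 + m)*r = r*(1 + m))
-341*T(((-5 - 2) + 4)*5, 0) = -341*((-5 - 2) + 4)*5*(1 + 0) = -341*(-7 + 4)*5 = -341*(-3*5) = -(-5115) = -341*(-15) = 5115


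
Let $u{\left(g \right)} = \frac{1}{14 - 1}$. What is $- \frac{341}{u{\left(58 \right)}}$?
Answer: $-4433$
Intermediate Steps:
$u{\left(g \right)} = \frac{1}{13}$
$- \frac{341}{u{\left(58 \right)}} = - 341 \frac{1}{\frac{1}{13}} = \left(-341\right) 13 = -4433$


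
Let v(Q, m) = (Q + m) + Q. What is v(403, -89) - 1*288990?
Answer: -288273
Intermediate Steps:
v(Q, m) = m + 2*Q
v(403, -89) - 1*288990 = (-89 + 2*403) - 1*288990 = (-89 + 806) - 288990 = 717 - 288990 = -288273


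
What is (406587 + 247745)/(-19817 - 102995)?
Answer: -163583/30703 ≈ -5.3279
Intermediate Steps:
(406587 + 247745)/(-19817 - 102995) = 654332/(-122812) = 654332*(-1/122812) = -163583/30703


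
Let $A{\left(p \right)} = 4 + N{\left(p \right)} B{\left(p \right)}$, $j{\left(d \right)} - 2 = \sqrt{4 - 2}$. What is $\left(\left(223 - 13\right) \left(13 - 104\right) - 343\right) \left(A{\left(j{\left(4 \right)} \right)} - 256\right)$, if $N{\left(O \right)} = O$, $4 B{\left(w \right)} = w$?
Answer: $\frac{9745953}{2} - 19453 \sqrt{2} \approx 4.8455 \cdot 10^{6}$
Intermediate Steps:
$B{\left(w \right)} = \frac{w}{4}$
$j{\left(d \right)} = 2 + \sqrt{2}$ ($j{\left(d \right)} = 2 + \sqrt{4 - 2} = 2 + \sqrt{2}$)
$A{\left(p \right)} = 4 + \frac{p^{2}}{4}$ ($A{\left(p \right)} = 4 + p \frac{p}{4} = 4 + \frac{p^{2}}{4}$)
$\left(\left(223 - 13\right) \left(13 - 104\right) - 343\right) \left(A{\left(j{\left(4 \right)} \right)} - 256\right) = \left(\left(223 - 13\right) \left(13 - 104\right) - 343\right) \left(\left(4 + \frac{\left(2 + \sqrt{2}\right)^{2}}{4}\right) - 256\right) = \left(210 \left(-91\right) - 343\right) \left(-252 + \frac{\left(2 + \sqrt{2}\right)^{2}}{4}\right) = \left(-19110 - 343\right) \left(-252 + \frac{\left(2 + \sqrt{2}\right)^{2}}{4}\right) = - 19453 \left(-252 + \frac{\left(2 + \sqrt{2}\right)^{2}}{4}\right) = 4902156 - \frac{19453 \left(2 + \sqrt{2}\right)^{2}}{4}$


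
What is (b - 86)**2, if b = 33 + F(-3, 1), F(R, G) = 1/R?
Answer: 25600/9 ≈ 2844.4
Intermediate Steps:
b = 98/3 (b = 33 + 1/(-3) = 33 - 1/3 = 98/3 ≈ 32.667)
(b - 86)**2 = (98/3 - 86)**2 = (-160/3)**2 = 25600/9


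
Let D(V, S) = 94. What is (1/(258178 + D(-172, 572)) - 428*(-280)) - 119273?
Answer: 146440225/258272 ≈ 567.00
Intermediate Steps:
(1/(258178 + D(-172, 572)) - 428*(-280)) - 119273 = (1/(258178 + 94) - 428*(-280)) - 119273 = (1/258272 + 119840) - 119273 = 30951316481/258272 - 119273 = 146440225/258272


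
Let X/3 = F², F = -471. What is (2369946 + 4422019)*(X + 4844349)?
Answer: 37422857778480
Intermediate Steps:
X = 665523 (X = 3*(-471)² = 3*221841 = 665523)
(2369946 + 4422019)*(X + 4844349) = (2369946 + 4422019)*(665523 + 4844349) = 6791965*5509872 = 37422857778480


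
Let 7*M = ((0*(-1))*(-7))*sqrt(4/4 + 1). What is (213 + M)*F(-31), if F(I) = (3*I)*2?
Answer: -39618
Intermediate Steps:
F(I) = 6*I
M = 0 (M = (((0*(-1))*(-7))*sqrt(4/4 + 1))/7 = ((0*(-7))*sqrt(4*(1/4) + 1))/7 = (0*sqrt(1 + 1))/7 = (0*sqrt(2))/7 = (1/7)*0 = 0)
(213 + M)*F(-31) = (213 + 0)*(6*(-31)) = 213*(-186) = -39618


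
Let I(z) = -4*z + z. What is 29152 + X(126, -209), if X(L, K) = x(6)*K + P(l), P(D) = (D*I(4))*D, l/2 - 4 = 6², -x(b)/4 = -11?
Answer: -56844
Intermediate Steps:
x(b) = 44 (x(b) = -4*(-11) = 44)
I(z) = -3*z
l = 80 (l = 8 + 2*6² = 8 + 2*36 = 8 + 72 = 80)
P(D) = -12*D² (P(D) = (D*(-3*4))*D = (D*(-12))*D = (-12*D)*D = -12*D²)
X(L, K) = -76800 + 44*K (X(L, K) = 44*K - 12*80² = 44*K - 12*6400 = 44*K - 76800 = -76800 + 44*K)
29152 + X(126, -209) = 29152 + (-76800 + 44*(-209)) = 29152 + (-76800 - 9196) = 29152 - 85996 = -56844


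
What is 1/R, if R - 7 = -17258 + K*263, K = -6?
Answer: -1/18829 ≈ -5.3110e-5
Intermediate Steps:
R = -18829 (R = 7 + (-17258 - 6*263) = 7 + (-17258 - 1578) = 7 - 18836 = -18829)
1/R = 1/(-18829) = -1/18829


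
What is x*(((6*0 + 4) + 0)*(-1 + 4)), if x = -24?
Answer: -288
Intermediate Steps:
x*(((6*0 + 4) + 0)*(-1 + 4)) = -24*((6*0 + 4) + 0)*(-1 + 4) = -24*((0 + 4) + 0)*3 = -24*(4 + 0)*3 = -96*3 = -24*12 = -288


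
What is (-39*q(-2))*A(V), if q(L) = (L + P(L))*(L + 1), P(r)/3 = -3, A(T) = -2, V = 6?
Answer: 858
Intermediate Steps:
P(r) = -9 (P(r) = 3*(-3) = -9)
q(L) = (1 + L)*(-9 + L) (q(L) = (L - 9)*(L + 1) = (-9 + L)*(1 + L) = (1 + L)*(-9 + L))
(-39*q(-2))*A(V) = -39*(-9 + (-2)² - 8*(-2))*(-2) = -39*(-9 + 4 + 16)*(-2) = -39*11*(-2) = -429*(-2) = 858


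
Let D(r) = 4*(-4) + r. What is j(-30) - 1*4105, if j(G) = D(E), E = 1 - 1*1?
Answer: -4121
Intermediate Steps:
E = 0 (E = 1 - 1 = 0)
D(r) = -16 + r
j(G) = -16 (j(G) = -16 + 0 = -16)
j(-30) - 1*4105 = -16 - 1*4105 = -16 - 4105 = -4121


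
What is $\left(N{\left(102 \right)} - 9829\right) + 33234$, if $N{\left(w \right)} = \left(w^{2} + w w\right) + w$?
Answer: $44315$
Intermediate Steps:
$N{\left(w \right)} = w + 2 w^{2}$ ($N{\left(w \right)} = \left(w^{2} + w^{2}\right) + w = 2 w^{2} + w = w + 2 w^{2}$)
$\left(N{\left(102 \right)} - 9829\right) + 33234 = \left(102 \left(1 + 2 \cdot 102\right) - 9829\right) + 33234 = \left(102 \left(1 + 204\right) - 9829\right) + 33234 = \left(102 \cdot 205 - 9829\right) + 33234 = \left(20910 - 9829\right) + 33234 = 11081 + 33234 = 44315$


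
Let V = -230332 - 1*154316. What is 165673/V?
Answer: -165673/384648 ≈ -0.43071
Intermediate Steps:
V = -384648 (V = -230332 - 154316 = -384648)
165673/V = 165673/(-384648) = 165673*(-1/384648) = -165673/384648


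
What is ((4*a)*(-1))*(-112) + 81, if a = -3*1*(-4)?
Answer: 5457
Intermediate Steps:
a = 12 (a = -3*(-4) = 12)
((4*a)*(-1))*(-112) + 81 = ((4*12)*(-1))*(-112) + 81 = (48*(-1))*(-112) + 81 = -48*(-112) + 81 = 5376 + 81 = 5457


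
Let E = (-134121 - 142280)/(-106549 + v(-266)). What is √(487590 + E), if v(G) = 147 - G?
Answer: √1373164447360294/53068 ≈ 698.28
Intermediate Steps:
E = 276401/106136 (E = (-134121 - 142280)/(-106549 + (147 - 1*(-266))) = -276401/(-106549 + (147 + 266)) = -276401/(-106549 + 413) = -276401/(-106136) = -276401*(-1/106136) = 276401/106136 ≈ 2.6042)
√(487590 + E) = √(487590 + 276401/106136) = √(51751128641/106136) = √1373164447360294/53068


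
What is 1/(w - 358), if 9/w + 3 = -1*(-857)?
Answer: -854/305723 ≈ -0.0027934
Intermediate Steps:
w = 9/854 (w = 9/(-3 - 1*(-857)) = 9/(-3 + 857) = 9/854 ≈ 0.010539)
1/(w - 358) = 1/(9/854 - 358) = 1/(-305723/854) = -854/305723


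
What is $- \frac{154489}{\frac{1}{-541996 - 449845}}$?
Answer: $153228524249$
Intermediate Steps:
$- \frac{154489}{\frac{1}{-541996 - 449845}} = - \frac{154489}{\frac{1}{-991841}} = - \frac{154489}{- \frac{1}{991841}} = \left(-154489\right) \left(-991841\right) = 153228524249$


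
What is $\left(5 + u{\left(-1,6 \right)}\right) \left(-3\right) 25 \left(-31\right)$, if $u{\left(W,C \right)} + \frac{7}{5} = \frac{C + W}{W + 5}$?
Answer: $\frac{45105}{4} \approx 11276.0$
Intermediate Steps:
$u{\left(W,C \right)} = - \frac{7}{5} + \frac{C + W}{5 + W}$ ($u{\left(W,C \right)} = - \frac{7}{5} + \frac{C + W}{W + 5} = - \frac{7}{5} + \frac{C + W}{5 + W}$)
$\left(5 + u{\left(-1,6 \right)}\right) \left(-3\right) 25 \left(-31\right) = \left(5 + \frac{-7 + 6 - - \frac{2}{5}}{5 - 1}\right) \left(-3\right) 25 \left(-31\right) = \left(5 + \frac{-7 + 6 + \frac{2}{5}}{4}\right) \left(-3\right) 25 \left(-31\right) = \left(5 + \frac{1}{4} \left(- \frac{3}{5}\right)\right) \left(-3\right) 25 \left(-31\right) = \left(5 - \frac{3}{20}\right) \left(-3\right) 25 \left(-31\right) = \frac{97}{20} \left(-3\right) 25 \left(-31\right) = \left(- \frac{291}{20}\right) 25 \left(-31\right) = \left(- \frac{1455}{4}\right) \left(-31\right) = \frac{45105}{4}$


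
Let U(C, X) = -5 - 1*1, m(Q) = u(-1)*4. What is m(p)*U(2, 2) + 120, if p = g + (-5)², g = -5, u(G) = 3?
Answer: 48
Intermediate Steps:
p = 20 (p = -5 + (-5)² = -5 + 25 = 20)
m(Q) = 12 (m(Q) = 3*4 = 12)
U(C, X) = -6 (U(C, X) = -5 - 1 = -6)
m(p)*U(2, 2) + 120 = 12*(-6) + 120 = -72 + 120 = 48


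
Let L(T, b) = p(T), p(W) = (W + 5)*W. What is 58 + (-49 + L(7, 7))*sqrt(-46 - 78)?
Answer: 58 + 70*I*sqrt(31) ≈ 58.0 + 389.74*I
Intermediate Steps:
p(W) = W*(5 + W) (p(W) = (5 + W)*W = W*(5 + W))
L(T, b) = T*(5 + T)
58 + (-49 + L(7, 7))*sqrt(-46 - 78) = 58 + (-49 + 7*(5 + 7))*sqrt(-46 - 78) = 58 + (-49 + 7*12)*sqrt(-124) = 58 + (-49 + 84)*(2*I*sqrt(31)) = 58 + 35*(2*I*sqrt(31)) = 58 + 70*I*sqrt(31)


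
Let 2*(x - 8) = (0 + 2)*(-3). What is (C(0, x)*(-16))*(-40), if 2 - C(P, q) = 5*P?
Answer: 1280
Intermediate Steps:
x = 5 (x = 8 + ((0 + 2)*(-3))/2 = 8 + (2*(-3))/2 = 8 + (½)*(-6) = 8 - 3 = 5)
C(P, q) = 2 - 5*P
(C(0, x)*(-16))*(-40) = ((2 - 5*0)*(-16))*(-40) = ((2 + 0)*(-16))*(-40) = (2*(-16))*(-40) = -32*(-40) = 1280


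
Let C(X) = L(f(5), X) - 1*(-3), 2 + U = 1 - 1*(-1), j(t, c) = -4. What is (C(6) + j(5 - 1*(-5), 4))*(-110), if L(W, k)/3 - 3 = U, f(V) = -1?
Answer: -880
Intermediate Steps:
U = 0 (U = -2 + (1 - 1*(-1)) = -2 + (1 + 1) = -2 + 2 = 0)
L(W, k) = 9 (L(W, k) = 9 + 3*0 = 9 + 0 = 9)
C(X) = 12 (C(X) = 9 - 1*(-3) = 9 + 3 = 12)
(C(6) + j(5 - 1*(-5), 4))*(-110) = (12 - 4)*(-110) = 8*(-110) = -880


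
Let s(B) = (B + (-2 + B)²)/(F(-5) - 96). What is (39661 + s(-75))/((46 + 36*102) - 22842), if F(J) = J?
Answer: -3999907/1931524 ≈ -2.0709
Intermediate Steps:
s(B) = -B/101 - (-2 + B)²/101 (s(B) = (B + (-2 + B)²)/(-5 - 96) = (B + (-2 + B)²)/(-101) = (B + (-2 + B)²)*(-1/101) = -B/101 - (-2 + B)²/101)
(39661 + s(-75))/((46 + 36*102) - 22842) = (39661 + (-1/101*(-75) - (-2 - 75)²/101))/((46 + 36*102) - 22842) = (39661 + (75/101 - 1/101*(-77)²))/((46 + 3672) - 22842) = (39661 + (75/101 - 1/101*5929))/(3718 - 22842) = (39661 + (75/101 - 5929/101))/(-19124) = (39661 - 5854/101)*(-1/19124) = (3999907/101)*(-1/19124) = -3999907/1931524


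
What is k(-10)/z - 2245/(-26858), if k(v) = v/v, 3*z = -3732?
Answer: 1382961/16705676 ≈ 0.082784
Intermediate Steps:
z = -1244 (z = (⅓)*(-3732) = -1244)
k(v) = 1
k(-10)/z - 2245/(-26858) = 1/(-1244) - 2245/(-26858) = 1*(-1/1244) - 2245*(-1/26858) = -1/1244 + 2245/26858 = 1382961/16705676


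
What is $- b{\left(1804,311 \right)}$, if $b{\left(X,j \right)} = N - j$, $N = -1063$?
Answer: $1374$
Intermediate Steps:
$b{\left(X,j \right)} = -1063 - j$
$- b{\left(1804,311 \right)} = - (-1063 - 311) = \left(-1\right) \left(-1374\right) = 1374$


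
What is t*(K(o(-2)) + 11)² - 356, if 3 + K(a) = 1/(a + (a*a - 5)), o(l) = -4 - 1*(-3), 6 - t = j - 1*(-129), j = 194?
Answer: -491057/25 ≈ -19642.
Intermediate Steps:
t = -317 (t = 6 - (194 - 1*(-129)) = 6 - (194 + 129) = 6 - 1*323 = 6 - 323 = -317)
o(l) = -1 (o(l) = -4 + 3 = -1)
K(a) = -3 + 1/(-5 + a + a²) (K(a) = -3 + 1/(a + (a*a - 5)) = -3 + 1/(a + (a² - 5)) = -3 + 1/(a + (-5 + a²)) = -3 + 1/(-5 + a + a²))
t*(K(o(-2)) + 11)² - 356 = -317*((16 - 3*(-1) - 3*(-1)²)/(-5 - 1 + (-1)²) + 11)² - 356 = -317*((16 + 3 - 3*1)/(-5 - 1 + 1) + 11)² - 356 = -317*((16 + 3 - 3)/(-5) + 11)² - 356 = -317*(-⅕*16 + 11)² - 356 = -317*(-16/5 + 11)² - 356 = -317*(39/5)² - 356 = -317*1521/25 - 356 = -482157/25 - 356 = -491057/25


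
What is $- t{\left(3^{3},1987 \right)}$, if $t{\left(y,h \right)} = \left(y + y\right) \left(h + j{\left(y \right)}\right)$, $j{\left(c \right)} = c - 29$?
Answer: $-107190$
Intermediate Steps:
$j{\left(c \right)} = -29 + c$ ($j{\left(c \right)} = c - 29 = -29 + c$)
$t{\left(y,h \right)} = 2 y \left(-29 + h + y\right)$ ($t{\left(y,h \right)} = \left(y + y\right) \left(h + \left(-29 + y\right)\right) = 2 y \left(-29 + h + y\right)$)
$- t{\left(3^{3},1987 \right)} = - 2 \cdot 3^{3} \left(-29 + 1987 + 3^{3}\right) = - 2 \cdot 27 \left(-29 + 1987 + 27\right) = - 2 \cdot 27 \cdot 1985 = \left(-1\right) 107190 = -107190$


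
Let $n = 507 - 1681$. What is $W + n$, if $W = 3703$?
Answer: $2529$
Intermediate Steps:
$n = -1174$ ($n = 507 - 1681 = -1174$)
$W + n = 3703 - 1174 = 2529$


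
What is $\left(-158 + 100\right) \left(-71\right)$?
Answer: $4118$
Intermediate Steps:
$\left(-158 + 100\right) \left(-71\right) = \left(-58\right) \left(-71\right) = 4118$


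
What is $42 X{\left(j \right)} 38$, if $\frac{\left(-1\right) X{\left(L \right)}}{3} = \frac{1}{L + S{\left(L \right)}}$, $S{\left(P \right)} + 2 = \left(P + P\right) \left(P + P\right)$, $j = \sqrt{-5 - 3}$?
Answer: $\frac{13566}{97} + \frac{798 i \sqrt{2}}{97} \approx 139.86 + 11.634 i$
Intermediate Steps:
$j = 2 i \sqrt{2}$ ($j = \sqrt{-8} = 2 i \sqrt{2} \approx 2.8284 i$)
$S{\left(P \right)} = -2 + 4 P^{2}$ ($S{\left(P \right)} = -2 + \left(P + P\right) \left(P + P\right) = -2 + 2 P 2 P = -2 + 4 P^{2}$)
$X{\left(L \right)} = - \frac{3}{-2 + L + 4 L^{2}}$ ($X{\left(L \right)} = - \frac{3}{L + \left(-2 + 4 L^{2}\right)} = - \frac{3}{-2 + L + 4 L^{2}}$)
$42 X{\left(j \right)} 38 = 42 \left(- \frac{3}{-2 + 2 i \sqrt{2} + 4 \left(2 i \sqrt{2}\right)^{2}}\right) 38 = 42 \left(- \frac{3}{-2 + 2 i \sqrt{2} + 4 \left(-8\right)}\right) 38 = 42 \left(- \frac{3}{-2 + 2 i \sqrt{2} - 32}\right) 38 = 42 \left(- \frac{3}{-34 + 2 i \sqrt{2}}\right) 38 = - \frac{126}{-34 + 2 i \sqrt{2}} \cdot 38 = - \frac{4788}{-34 + 2 i \sqrt{2}}$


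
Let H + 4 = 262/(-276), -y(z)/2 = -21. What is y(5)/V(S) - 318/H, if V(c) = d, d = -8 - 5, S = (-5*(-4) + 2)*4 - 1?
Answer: 541806/8879 ≈ 61.021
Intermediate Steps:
y(z) = 42 (y(z) = -2*(-21) = 42)
H = -683/138 (H = -4 + 262/(-276) = -4 + 262*(-1/276) = -4 - 131/138 = -683/138 ≈ -4.9493)
S = 87 (S = (20 + 2)*4 - 1 = 22*4 - 1 = 88 - 1 = 87)
d = -13
V(c) = -13
y(5)/V(S) - 318/H = 42/(-13) - 318/(-683/138) = 42*(-1/13) - 318*(-138/683) = -42/13 + 43884/683 = 541806/8879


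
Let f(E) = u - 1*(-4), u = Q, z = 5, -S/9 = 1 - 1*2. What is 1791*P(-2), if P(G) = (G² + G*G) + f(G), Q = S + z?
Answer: 46566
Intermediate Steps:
S = 9 (S = -9*(1 - 1*2) = -9*(1 - 2) = -9*(-1) = 9)
Q = 14 (Q = 9 + 5 = 14)
u = 14
f(E) = 18 (f(E) = 14 - 1*(-4) = 14 + 4 = 18)
P(G) = 18 + 2*G² (P(G) = (G² + G*G) + 18 = (G² + G²) + 18 = 2*G² + 18 = 18 + 2*G²)
1791*P(-2) = 1791*(18 + 2*(-2)²) = 1791*(18 + 2*4) = 1791*(18 + 8) = 1791*26 = 46566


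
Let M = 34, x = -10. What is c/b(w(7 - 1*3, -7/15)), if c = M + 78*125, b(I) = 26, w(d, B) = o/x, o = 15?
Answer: 4892/13 ≈ 376.31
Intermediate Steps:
w(d, B) = -3/2 (w(d, B) = 15/(-10) = 15*(-⅒) = -3/2)
c = 9784 (c = 34 + 78*125 = 34 + 9750 = 9784)
c/b(w(7 - 1*3, -7/15)) = 9784/26 = 9784*(1/26) = 4892/13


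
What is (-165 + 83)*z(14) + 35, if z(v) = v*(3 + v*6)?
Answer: -99841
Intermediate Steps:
z(v) = v*(3 + 6*v)
(-165 + 83)*z(14) + 35 = (-165 + 83)*(3*14*(1 + 2*14)) + 35 = -246*14*(1 + 28) + 35 = -246*14*29 + 35 = -82*1218 + 35 = -99876 + 35 = -99841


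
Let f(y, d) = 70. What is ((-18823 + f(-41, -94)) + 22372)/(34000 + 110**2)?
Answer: 3619/46100 ≈ 0.078503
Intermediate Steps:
((-18823 + f(-41, -94)) + 22372)/(34000 + 110**2) = ((-18823 + 70) + 22372)/(34000 + 110**2) = (-18753 + 22372)/(34000 + 12100) = 3619/46100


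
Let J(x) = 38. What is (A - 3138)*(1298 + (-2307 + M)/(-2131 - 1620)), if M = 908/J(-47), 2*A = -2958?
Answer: -22489781463/3751 ≈ -5.9957e+6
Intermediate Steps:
A = -1479 (A = (½)*(-2958) = -1479)
M = 454/19 (M = 908/38 = 908*(1/38) = 454/19 ≈ 23.895)
(A - 3138)*(1298 + (-2307 + M)/(-2131 - 1620)) = (-1479 - 3138)*(1298 + (-2307 + 454/19)/(-2131 - 1620)) = -4617*(1298 - 43379/19/(-3751)) = -4617*(1298 - 43379/19*(-1/3751)) = -4617*(1298 + 43379/71269) = -4617*92550541/71269 = -22489781463/3751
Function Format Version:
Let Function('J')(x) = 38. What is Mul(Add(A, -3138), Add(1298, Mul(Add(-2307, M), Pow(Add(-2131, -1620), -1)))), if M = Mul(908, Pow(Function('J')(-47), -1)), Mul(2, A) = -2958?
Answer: Rational(-22489781463, 3751) ≈ -5.9957e+6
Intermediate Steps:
A = -1479 (A = Mul(Rational(1, 2), -2958) = -1479)
M = Rational(454, 19) (M = Mul(908, Pow(38, -1)) = Mul(908, Rational(1, 38)) = Rational(454, 19) ≈ 23.895)
Mul(Add(A, -3138), Add(1298, Mul(Add(-2307, M), Pow(Add(-2131, -1620), -1)))) = Mul(Add(-1479, -3138), Add(1298, Mul(Add(-2307, Rational(454, 19)), Pow(Add(-2131, -1620), -1)))) = Mul(-4617, Add(1298, Mul(Rational(-43379, 19), Pow(-3751, -1)))) = Mul(-4617, Add(1298, Mul(Rational(-43379, 19), Rational(-1, 3751)))) = Mul(-4617, Add(1298, Rational(43379, 71269))) = Mul(-4617, Rational(92550541, 71269)) = Rational(-22489781463, 3751)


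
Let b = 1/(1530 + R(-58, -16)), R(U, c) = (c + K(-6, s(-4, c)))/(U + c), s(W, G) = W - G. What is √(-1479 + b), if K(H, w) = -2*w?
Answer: I*√4743087159790/56630 ≈ 38.458*I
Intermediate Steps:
R(U, c) = (8 + 3*c)/(U + c) (R(U, c) = (c - 2*(-4 - c))/(U + c) = (c + (8 + 2*c))/(U + c) = (8 + 3*c)/(U + c))
b = 37/56630 (b = 1/(1530 + (8 + 3*(-16))/(-58 - 16)) = 1/(1530 + (8 - 48)/(-74)) = 1/(1530 - 1/74*(-40)) = 1/(1530 + 20/37) = 1/(56630/37) = 37/56630 ≈ 0.00065336)
√(-1479 + b) = √(-1479 + 37/56630) = √(-83755733/56630) = I*√4743087159790/56630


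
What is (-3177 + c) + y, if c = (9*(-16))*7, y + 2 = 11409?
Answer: 7222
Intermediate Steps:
y = 11407 (y = -2 + 11409 = 11407)
c = -1008 (c = -144*7 = -1008)
(-3177 + c) + y = (-3177 - 1008) + 11407 = -4185 + 11407 = 7222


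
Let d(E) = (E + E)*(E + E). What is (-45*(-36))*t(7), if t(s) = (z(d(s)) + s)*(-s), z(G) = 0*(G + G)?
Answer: -79380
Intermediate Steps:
d(E) = 4*E² (d(E) = (2*E)*(2*E) = 4*E²)
z(G) = 0 (z(G) = 0*(2*G) = 0)
t(s) = -s² (t(s) = (0 + s)*(-s) = s*(-s) = -s²)
(-45*(-36))*t(7) = (-45*(-36))*(-1*7²) = 1620*(-1*49) = 1620*(-49) = -79380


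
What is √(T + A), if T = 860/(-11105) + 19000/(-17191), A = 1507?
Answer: 5*√87807513565626815/38181211 ≈ 38.805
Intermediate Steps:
T = -45155852/38181211 (T = 860*(-1/11105) + 19000*(-1/17191) = -172/2221 - 19000/17191 = -45155852/38181211 ≈ -1.1827)
√(T + A) = √(-45155852/38181211 + 1507) = √(57493929125/38181211) = 5*√87807513565626815/38181211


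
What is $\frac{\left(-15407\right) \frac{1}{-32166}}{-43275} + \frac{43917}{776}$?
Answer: $\frac{30565867000609}{540089656200} \approx 56.594$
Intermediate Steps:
$\frac{\left(-15407\right) \frac{1}{-32166}}{-43275} + \frac{43917}{776} = \left(-15407\right) \left(- \frac{1}{32166}\right) \left(- \frac{1}{43275}\right) + 43917 \cdot \frac{1}{776} = \frac{15407}{32166} \left(- \frac{1}{43275}\right) + \frac{43917}{776} = - \frac{15407}{1391983650} + \frac{43917}{776} = \frac{30565867000609}{540089656200}$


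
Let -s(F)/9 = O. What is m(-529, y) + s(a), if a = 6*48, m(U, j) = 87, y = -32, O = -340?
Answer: 3147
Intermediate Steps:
a = 288
s(F) = 3060 (s(F) = -9*(-340) = 3060)
m(-529, y) + s(a) = 87 + 3060 = 3147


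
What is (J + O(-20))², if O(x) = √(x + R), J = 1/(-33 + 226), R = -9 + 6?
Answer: -856726/37249 + 2*I*√23/193 ≈ -23.0 + 0.049698*I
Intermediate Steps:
R = -3
J = 1/193 ≈ 0.0051813
O(x) = √(-3 + x) (O(x) = √(x - 3) = √(-3 + x))
(J + O(-20))² = (1/193 + √(-3 - 20))² = (1/193 + √(-23))² = (1/193 + I*√23)²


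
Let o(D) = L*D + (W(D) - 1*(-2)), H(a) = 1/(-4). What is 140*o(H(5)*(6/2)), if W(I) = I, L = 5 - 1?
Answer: -245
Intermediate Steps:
H(a) = -¼
L = 4
o(D) = 2 + 5*D (o(D) = 4*D + (D - 1*(-2)) = 4*D + (D + 2) = 4*D + (2 + D) = 2 + 5*D)
140*o(H(5)*(6/2)) = 140*(2 + 5*(-3/(2*2))) = 140*(2 + 5*(-¼*3)) = 140*(2 + 5*(-¾)) = 140*(2 - 15/4) = 140*(-7/4) = -245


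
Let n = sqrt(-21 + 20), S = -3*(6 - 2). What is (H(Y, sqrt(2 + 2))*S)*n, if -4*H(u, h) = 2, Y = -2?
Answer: 6*I ≈ 6.0*I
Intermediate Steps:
H(u, h) = -1/2 (H(u, h) = -1/4*2 = -1/2)
S = -12 (S = -3*4 = -12)
n = I (n = sqrt(-1) = I ≈ 1.0*I)
(H(Y, sqrt(2 + 2))*S)*n = (-1/2*(-12))*I = 6*I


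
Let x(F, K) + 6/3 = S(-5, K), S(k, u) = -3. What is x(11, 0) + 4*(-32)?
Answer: -133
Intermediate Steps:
x(F, K) = -5 (x(F, K) = -2 - 3 = -5)
x(11, 0) + 4*(-32) = -5 + 4*(-32) = -5 - 128 = -133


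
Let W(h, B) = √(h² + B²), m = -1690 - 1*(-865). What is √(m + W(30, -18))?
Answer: √(-825 + 6*√34) ≈ 28.107*I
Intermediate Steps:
m = -825 (m = -1690 + 865 = -825)
W(h, B) = √(B² + h²)
√(m + W(30, -18)) = √(-825 + √((-18)² + 30²)) = √(-825 + √(324 + 900)) = √(-825 + √1224) = √(-825 + 6*√34)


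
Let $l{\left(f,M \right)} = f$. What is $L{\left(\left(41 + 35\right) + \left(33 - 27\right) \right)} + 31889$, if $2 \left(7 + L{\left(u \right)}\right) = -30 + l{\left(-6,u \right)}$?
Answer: $31864$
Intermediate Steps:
$L{\left(u \right)} = -25$ ($L{\left(u \right)} = -7 + \frac{-30 - 6}{2} = -7 + \frac{1}{2} \left(-36\right) = -7 - 18 = -25$)
$L{\left(\left(41 + 35\right) + \left(33 - 27\right) \right)} + 31889 = -25 + 31889 = 31864$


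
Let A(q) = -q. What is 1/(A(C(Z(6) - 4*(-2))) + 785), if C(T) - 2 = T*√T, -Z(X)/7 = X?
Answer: 783/652393 - 34*I*√34/652393 ≈ 0.0012002 - 0.00030388*I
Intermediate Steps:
Z(X) = -7*X
C(T) = 2 + T^(3/2) (C(T) = 2 + T*√T = 2 + T^(3/2))
1/(A(C(Z(6) - 4*(-2))) + 785) = 1/(-(2 + (-7*6 - 4*(-2))^(3/2)) + 785) = 1/(-(2 + (-42 + 8)^(3/2)) + 785) = 1/(-(2 + (-34)^(3/2)) + 785) = 1/(-(2 - 34*I*√34) + 785) = 1/((-2 + 34*I*√34) + 785) = 1/(783 + 34*I*√34)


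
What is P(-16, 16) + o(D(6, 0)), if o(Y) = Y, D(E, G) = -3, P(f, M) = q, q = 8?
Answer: 5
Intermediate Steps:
P(f, M) = 8
P(-16, 16) + o(D(6, 0)) = 8 - 3 = 5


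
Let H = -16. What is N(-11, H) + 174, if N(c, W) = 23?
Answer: 197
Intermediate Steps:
N(-11, H) + 174 = 23 + 174 = 197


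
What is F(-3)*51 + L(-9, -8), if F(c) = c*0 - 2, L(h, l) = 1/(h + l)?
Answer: -1735/17 ≈ -102.06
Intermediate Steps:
F(c) = -2 (F(c) = 0 - 2 = -2)
F(-3)*51 + L(-9, -8) = -2*51 + 1/(-9 - 8) = -102 + 1/(-17) = -102 - 1/17 = -1735/17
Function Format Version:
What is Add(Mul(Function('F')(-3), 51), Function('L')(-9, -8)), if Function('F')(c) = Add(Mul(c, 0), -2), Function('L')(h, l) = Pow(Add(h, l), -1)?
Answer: Rational(-1735, 17) ≈ -102.06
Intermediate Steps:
Function('F')(c) = -2 (Function('F')(c) = Add(0, -2) = -2)
Add(Mul(Function('F')(-3), 51), Function('L')(-9, -8)) = Add(Mul(-2, 51), Pow(Add(-9, -8), -1)) = Add(-102, Pow(-17, -1)) = Add(-102, Rational(-1, 17)) = Rational(-1735, 17)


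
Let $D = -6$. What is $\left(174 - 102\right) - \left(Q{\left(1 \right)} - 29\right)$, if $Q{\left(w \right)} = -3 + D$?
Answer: $110$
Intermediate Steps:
$Q{\left(w \right)} = -9$ ($Q{\left(w \right)} = -3 - 6 = -9$)
$\left(174 - 102\right) - \left(Q{\left(1 \right)} - 29\right) = \left(174 - 102\right) - \left(-9 - 29\right) = 72 - \left(-9 - 29\right) = 72 - -38 = 72 + 38 = 110$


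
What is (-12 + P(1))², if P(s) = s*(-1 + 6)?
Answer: 49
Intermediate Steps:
P(s) = 5*s (P(s) = s*5 = 5*s)
(-12 + P(1))² = (-12 + 5*1)² = (-12 + 5)² = (-7)² = 49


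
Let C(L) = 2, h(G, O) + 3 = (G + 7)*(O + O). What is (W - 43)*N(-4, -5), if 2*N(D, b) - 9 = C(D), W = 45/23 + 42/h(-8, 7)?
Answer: -93577/391 ≈ -239.33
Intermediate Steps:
h(G, O) = -3 + 2*O*(7 + G) (h(G, O) = -3 + (G + 7)*(O + O) = -3 + (7 + G)*(2*O) = -3 + 2*O*(7 + G))
W = -201/391 (W = 45/23 + 42/(-3 + 14*7 + 2*(-8)*7) = 45*(1/23) + 42/(-3 + 98 - 112) = 45/23 + 42/(-17) = 45/23 + 42*(-1/17) = 45/23 - 42/17 = -201/391 ≈ -0.51407)
N(D, b) = 11/2 (N(D, b) = 9/2 + (½)*2 = 9/2 + 1 = 11/2)
(W - 43)*N(-4, -5) = (-201/391 - 43)*(11/2) = -17014/391*11/2 = -93577/391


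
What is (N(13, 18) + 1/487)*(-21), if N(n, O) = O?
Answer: -184107/487 ≈ -378.04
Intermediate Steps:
(N(13, 18) + 1/487)*(-21) = (18 + 1/487)*(-21) = (8767/487)*(-21) = -184107/487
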